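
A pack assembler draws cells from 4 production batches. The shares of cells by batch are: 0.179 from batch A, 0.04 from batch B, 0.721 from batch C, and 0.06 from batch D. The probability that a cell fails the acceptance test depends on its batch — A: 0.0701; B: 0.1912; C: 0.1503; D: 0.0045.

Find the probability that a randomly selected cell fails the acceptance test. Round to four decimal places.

0.1288

P(F) = P(F|A)·P(A) + P(F|B)·P(B) + P(F|C)·P(C) + P(F|D)·P(D)
      = 0.0701·0.179 + 0.1912·0.04 + 0.1503·0.721 + 0.0045·0.06
      = 0.0125479 + 0.007648 + 0.1083663 + 0.00027 = 0.1288322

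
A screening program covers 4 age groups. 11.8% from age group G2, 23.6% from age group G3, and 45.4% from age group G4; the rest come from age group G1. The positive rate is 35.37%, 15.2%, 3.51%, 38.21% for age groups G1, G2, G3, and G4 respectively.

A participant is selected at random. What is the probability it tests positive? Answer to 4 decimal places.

P(G1) = 1 − (0.118 + 0.236 + 0.454) = 0.192.
Using total probability over the partition,
P(T) = P(T|G1)·P(G1) + P(T|G2)·P(G2) + P(T|G3)·P(G3) + P(T|G4)·P(G4)
      = 0.3537·0.192 + 0.152·0.118 + 0.0351·0.236 + 0.3821·0.454
      = 0.0679104 + 0.017936 + 0.0082836 + 0.1734734 = 0.2676034

P(T) ≈ 0.2676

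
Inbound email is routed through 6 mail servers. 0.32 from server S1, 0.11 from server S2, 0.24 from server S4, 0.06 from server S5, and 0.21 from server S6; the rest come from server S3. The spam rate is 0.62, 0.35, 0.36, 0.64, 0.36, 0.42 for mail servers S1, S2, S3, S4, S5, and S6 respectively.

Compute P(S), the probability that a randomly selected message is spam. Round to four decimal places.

P(S3) = 1 − (0.32 + 0.11 + 0.24 + 0.06 + 0.21) = 0.06.
P(S) = P(S|S1)·P(S1) + P(S|S2)·P(S2) + P(S|S3)·P(S3) + P(S|S4)·P(S4) + P(S|S5)·P(S5) + P(S|S6)·P(S6)
      = 0.62·0.32 + 0.35·0.11 + 0.36·0.06 + 0.64·0.24 + 0.36·0.06 + 0.42·0.21
      = 0.1984 + 0.0385 + 0.0216 + 0.1536 + 0.0216 + 0.0882 = 0.5219

0.5219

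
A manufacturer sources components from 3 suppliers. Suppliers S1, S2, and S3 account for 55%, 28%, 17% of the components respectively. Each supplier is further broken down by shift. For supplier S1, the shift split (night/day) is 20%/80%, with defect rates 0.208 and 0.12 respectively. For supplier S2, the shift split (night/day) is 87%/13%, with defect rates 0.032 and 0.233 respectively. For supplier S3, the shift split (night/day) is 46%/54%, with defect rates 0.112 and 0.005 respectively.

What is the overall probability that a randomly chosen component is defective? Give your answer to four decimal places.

P(D|S1) = 0.2·0.208 + 0.8·0.12 = 0.0416 + 0.096 = 0.1376
P(D|S2) = 0.87·0.032 + 0.13·0.233 = 0.02784 + 0.03029 = 0.05813
P(D|S3) = 0.46·0.112 + 0.54·0.005 = 0.05152 + 0.0027 = 0.05422
Then overall,
P(D) = 0.55·0.1376 + 0.28·0.05813 + 0.17·0.05422
      = 0.07568 + 0.0162764 + 0.0092174 = 0.1011738

P(D) ≈ 0.1012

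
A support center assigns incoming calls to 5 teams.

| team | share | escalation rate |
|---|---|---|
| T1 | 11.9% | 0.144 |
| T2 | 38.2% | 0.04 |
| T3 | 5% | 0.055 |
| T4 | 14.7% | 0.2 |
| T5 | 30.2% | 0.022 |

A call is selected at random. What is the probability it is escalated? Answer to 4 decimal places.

0.0712

P(E) = P(E|T1)·P(T1) + P(E|T2)·P(T2) + P(E|T3)·P(T3) + P(E|T4)·P(T4) + P(E|T5)·P(T5)
      = 0.144·0.119 + 0.04·0.382 + 0.055·0.05 + 0.2·0.147 + 0.022·0.302
      = 0.017136 + 0.01528 + 0.00275 + 0.0294 + 0.006644 = 0.07121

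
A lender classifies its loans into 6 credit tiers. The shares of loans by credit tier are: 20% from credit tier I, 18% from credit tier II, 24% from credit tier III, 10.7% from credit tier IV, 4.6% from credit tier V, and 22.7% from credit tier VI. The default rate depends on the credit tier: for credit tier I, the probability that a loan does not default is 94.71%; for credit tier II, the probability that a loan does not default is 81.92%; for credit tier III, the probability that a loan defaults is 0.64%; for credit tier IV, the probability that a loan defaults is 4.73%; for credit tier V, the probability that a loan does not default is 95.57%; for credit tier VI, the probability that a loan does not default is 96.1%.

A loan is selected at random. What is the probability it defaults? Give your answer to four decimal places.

P(D|I) = 1 − 0.9471 = 0.0529.
P(D|II) = 1 − 0.8192 = 0.1808.
P(D|V) = 1 − 0.9557 = 0.0443.
P(D|VI) = 1 − 0.961 = 0.039.
P(D) = P(D|I)·P(I) + P(D|II)·P(II) + P(D|III)·P(III) + P(D|IV)·P(IV) + P(D|V)·P(V) + P(D|VI)·P(VI)
      = 0.0529·0.2 + 0.1808·0.18 + 0.0064·0.24 + 0.0473·0.107 + 0.0443·0.046 + 0.039·0.227
      = 0.01058 + 0.032544 + 0.001536 + 0.0050611 + 0.0020378 + 0.008853 = 0.0606119

P(D) ≈ 0.0606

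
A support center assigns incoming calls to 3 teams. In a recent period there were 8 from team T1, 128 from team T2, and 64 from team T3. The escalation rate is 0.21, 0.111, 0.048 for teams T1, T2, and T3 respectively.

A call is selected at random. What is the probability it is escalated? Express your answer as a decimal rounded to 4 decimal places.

Total: 8 + 128 + 64 = 200.
P(T1) = 8/200 = 0.04. P(T2) = 128/200 = 0.64. P(T3) = 64/200 = 0.32.
P(E) = P(E|T1)·P(T1) + P(E|T2)·P(T2) + P(E|T3)·P(T3)
      = 0.21·0.04 + 0.111·0.64 + 0.048·0.32
      = 0.0084 + 0.07104 + 0.01536 = 0.0948

0.0948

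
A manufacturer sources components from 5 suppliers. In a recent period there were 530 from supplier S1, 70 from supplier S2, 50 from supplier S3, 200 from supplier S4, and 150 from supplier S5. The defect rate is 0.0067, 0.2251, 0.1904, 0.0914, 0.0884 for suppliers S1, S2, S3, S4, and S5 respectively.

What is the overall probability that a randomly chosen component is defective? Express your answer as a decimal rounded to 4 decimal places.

Total: 530 + 70 + 50 + 200 + 150 = 1000.
P(S1) = 530/1000 = 0.53. P(S2) = 70/1000 = 0.07. P(S3) = 50/1000 = 0.05. P(S4) = 200/1000 = 0.2. P(S5) = 150/1000 = 0.15.
By the law of total probability,
P(D) = P(D|S1)·P(S1) + P(D|S2)·P(S2) + P(D|S3)·P(S3) + P(D|S4)·P(S4) + P(D|S5)·P(S5)
      = 0.0067·0.53 + 0.2251·0.07 + 0.1904·0.05 + 0.0914·0.2 + 0.0884·0.15
      = 0.003551 + 0.015757 + 0.00952 + 0.01828 + 0.01326 = 0.060368

P(D) ≈ 0.0604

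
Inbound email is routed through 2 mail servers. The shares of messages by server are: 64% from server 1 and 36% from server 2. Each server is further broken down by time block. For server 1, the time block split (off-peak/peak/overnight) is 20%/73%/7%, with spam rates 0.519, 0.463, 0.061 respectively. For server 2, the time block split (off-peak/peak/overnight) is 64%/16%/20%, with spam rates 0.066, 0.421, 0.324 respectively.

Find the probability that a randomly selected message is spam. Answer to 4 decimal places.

P(S|1) = 0.2·0.519 + 0.73·0.463 + 0.07·0.061 = 0.1038 + 0.33799 + 0.00427 = 0.44606
P(S|2) = 0.64·0.066 + 0.16·0.421 + 0.2·0.324 = 0.04224 + 0.06736 + 0.0648 = 0.1744
Then overall,
P(S) = 0.64·0.44606 + 0.36·0.1744
      = 0.2854784 + 0.062784 = 0.3482624

0.3483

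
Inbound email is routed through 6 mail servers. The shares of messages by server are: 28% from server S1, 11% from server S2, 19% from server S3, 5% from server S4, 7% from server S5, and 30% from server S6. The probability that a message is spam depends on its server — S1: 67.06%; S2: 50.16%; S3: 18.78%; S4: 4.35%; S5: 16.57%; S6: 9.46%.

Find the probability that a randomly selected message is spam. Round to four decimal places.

P(S) = P(S|S1)·P(S1) + P(S|S2)·P(S2) + P(S|S3)·P(S3) + P(S|S4)·P(S4) + P(S|S5)·P(S5) + P(S|S6)·P(S6)
      = 0.6706·0.28 + 0.5016·0.11 + 0.1878·0.19 + 0.0435·0.05 + 0.1657·0.07 + 0.0946·0.3
      = 0.187768 + 0.055176 + 0.035682 + 0.002175 + 0.011599 + 0.02838 = 0.32078

P(S) ≈ 0.3208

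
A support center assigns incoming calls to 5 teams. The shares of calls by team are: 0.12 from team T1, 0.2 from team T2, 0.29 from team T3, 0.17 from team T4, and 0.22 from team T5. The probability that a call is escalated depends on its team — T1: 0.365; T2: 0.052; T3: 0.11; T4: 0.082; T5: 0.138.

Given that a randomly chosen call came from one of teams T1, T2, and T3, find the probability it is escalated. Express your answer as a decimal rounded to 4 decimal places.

0.1411

Let S = {T1, T2, T3}.
P(S) = 0.12 + 0.2 + 0.29 = 0.61.
P(E ∩ S) = 0.365·0.12 + 0.052·0.2 + 0.11·0.29 = 0.0438 + 0.0104 + 0.0319 = 0.0861.
P(E | S) = 0.0861 / 0.61 = 0.141148…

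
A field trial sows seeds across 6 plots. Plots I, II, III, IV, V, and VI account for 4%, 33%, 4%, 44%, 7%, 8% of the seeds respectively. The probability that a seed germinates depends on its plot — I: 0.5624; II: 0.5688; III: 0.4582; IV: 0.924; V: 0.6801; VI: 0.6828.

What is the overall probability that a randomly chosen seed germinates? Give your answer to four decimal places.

P(G) ≈ 0.7373

P(G) = P(G|I)·P(I) + P(G|II)·P(II) + P(G|III)·P(III) + P(G|IV)·P(IV) + P(G|V)·P(V) + P(G|VI)·P(VI)
      = 0.5624·0.04 + 0.5688·0.33 + 0.4582·0.04 + 0.924·0.44 + 0.6801·0.07 + 0.6828·0.08
      = 0.022496 + 0.187704 + 0.018328 + 0.40656 + 0.047607 + 0.054624 = 0.737319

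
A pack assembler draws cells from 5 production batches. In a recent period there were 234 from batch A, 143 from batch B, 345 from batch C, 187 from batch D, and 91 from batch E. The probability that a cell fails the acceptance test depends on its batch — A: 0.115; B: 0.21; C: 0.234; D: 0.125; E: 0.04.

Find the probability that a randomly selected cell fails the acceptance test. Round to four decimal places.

Total: 234 + 143 + 345 + 187 + 91 = 1000.
P(A) = 234/1000 = 0.234. P(B) = 143/1000 = 0.143. P(C) = 345/1000 = 0.345. P(D) = 187/1000 = 0.187. P(E) = 91/1000 = 0.091.
P(F) = P(F|A)·P(A) + P(F|B)·P(B) + P(F|C)·P(C) + P(F|D)·P(D) + P(F|E)·P(E)
      = 0.115·0.234 + 0.21·0.143 + 0.234·0.345 + 0.125·0.187 + 0.04·0.091
      = 0.02691 + 0.03003 + 0.08073 + 0.023375 + 0.00364 = 0.164685

P(F) ≈ 0.1647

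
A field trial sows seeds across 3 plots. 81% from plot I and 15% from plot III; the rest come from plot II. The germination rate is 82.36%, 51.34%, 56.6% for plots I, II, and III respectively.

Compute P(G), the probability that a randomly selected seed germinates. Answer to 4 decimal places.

P(G) ≈ 0.7726

P(II) = 1 − (0.81 + 0.15) = 0.04.
Summing over the partition,
P(G) = P(G|I)·P(I) + P(G|II)·P(II) + P(G|III)·P(III)
      = 0.8236·0.81 + 0.5134·0.04 + 0.566·0.15
      = 0.667116 + 0.020536 + 0.0849 = 0.772552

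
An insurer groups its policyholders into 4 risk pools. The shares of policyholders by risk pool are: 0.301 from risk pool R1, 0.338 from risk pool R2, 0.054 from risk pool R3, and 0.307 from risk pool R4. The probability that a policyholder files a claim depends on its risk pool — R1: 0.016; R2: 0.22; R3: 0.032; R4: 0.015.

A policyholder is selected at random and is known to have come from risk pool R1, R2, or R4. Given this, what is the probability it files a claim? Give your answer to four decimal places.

P(C|S) ≈ 0.0886

Let S = {R1, R2, R4}.
P(S) = 0.301 + 0.338 + 0.307 = 0.946.
P(C ∩ S) = 0.016·0.301 + 0.22·0.338 + 0.015·0.307 = 0.004816 + 0.07436 + 0.004605 = 0.083781.
P(C | S) = 0.083781 / 0.946 = 0.088563…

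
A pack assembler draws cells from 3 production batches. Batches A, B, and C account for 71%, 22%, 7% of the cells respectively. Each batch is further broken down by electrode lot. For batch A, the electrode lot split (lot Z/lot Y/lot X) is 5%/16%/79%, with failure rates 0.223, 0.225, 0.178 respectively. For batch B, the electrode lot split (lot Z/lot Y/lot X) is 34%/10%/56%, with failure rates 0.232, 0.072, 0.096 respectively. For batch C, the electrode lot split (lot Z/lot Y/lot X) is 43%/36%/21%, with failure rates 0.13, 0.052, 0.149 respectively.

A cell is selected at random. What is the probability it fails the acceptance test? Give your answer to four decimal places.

P(F|A) = 0.05·0.223 + 0.16·0.225 + 0.79·0.178 = 0.01115 + 0.036 + 0.14062 = 0.18777
P(F|B) = 0.34·0.232 + 0.1·0.072 + 0.56·0.096 = 0.07888 + 0.0072 + 0.05376 = 0.13984
P(F|C) = 0.43·0.13 + 0.36·0.052 + 0.21·0.149 = 0.0559 + 0.01872 + 0.03129 = 0.10591
Then overall,
P(F) = 0.71·0.18777 + 0.22·0.13984 + 0.07·0.10591
      = 0.1333167 + 0.0307648 + 0.0074137 = 0.1714952

P(F) ≈ 0.1715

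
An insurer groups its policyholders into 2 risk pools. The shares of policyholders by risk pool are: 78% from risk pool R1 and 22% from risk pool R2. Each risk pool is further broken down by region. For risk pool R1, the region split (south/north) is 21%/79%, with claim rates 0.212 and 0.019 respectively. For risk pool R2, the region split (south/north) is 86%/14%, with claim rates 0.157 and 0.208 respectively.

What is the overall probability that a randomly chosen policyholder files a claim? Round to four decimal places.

0.0825

P(C|R1) = 0.21·0.212 + 0.79·0.019 = 0.04452 + 0.01501 = 0.05953
P(C|R2) = 0.86·0.157 + 0.14·0.208 = 0.13502 + 0.02912 = 0.16414
By total probability over the outer partition,
P(C) = 0.78·0.05953 + 0.22·0.16414
      = 0.0464334 + 0.0361108 = 0.0825442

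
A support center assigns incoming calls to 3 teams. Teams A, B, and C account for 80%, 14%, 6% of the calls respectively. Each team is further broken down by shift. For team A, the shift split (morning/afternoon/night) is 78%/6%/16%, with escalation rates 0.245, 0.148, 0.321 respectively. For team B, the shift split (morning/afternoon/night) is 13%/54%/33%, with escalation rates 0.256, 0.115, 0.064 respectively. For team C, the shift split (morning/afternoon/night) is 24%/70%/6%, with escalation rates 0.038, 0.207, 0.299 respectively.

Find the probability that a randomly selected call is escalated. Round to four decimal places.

0.2277

P(E|A) = 0.78·0.245 + 0.06·0.148 + 0.16·0.321 = 0.1911 + 0.00888 + 0.05136 = 0.25134
P(E|B) = 0.13·0.256 + 0.54·0.115 + 0.33·0.064 = 0.03328 + 0.0621 + 0.02112 = 0.1165
P(E|C) = 0.24·0.038 + 0.7·0.207 + 0.06·0.299 = 0.00912 + 0.1449 + 0.01794 = 0.17196
Then overall,
P(E) = 0.8·0.25134 + 0.14·0.1165 + 0.06·0.17196
      = 0.201072 + 0.01631 + 0.0103176 = 0.2276996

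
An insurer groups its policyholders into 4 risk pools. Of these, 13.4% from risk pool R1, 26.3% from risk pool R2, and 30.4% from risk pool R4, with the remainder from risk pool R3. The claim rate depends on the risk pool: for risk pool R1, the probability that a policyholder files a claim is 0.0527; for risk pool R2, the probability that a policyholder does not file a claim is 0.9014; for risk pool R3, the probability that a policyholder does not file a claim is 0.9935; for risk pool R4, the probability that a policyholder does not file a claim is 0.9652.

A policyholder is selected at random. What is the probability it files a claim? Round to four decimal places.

0.0455

P(R3) = 1 − (0.134 + 0.263 + 0.304) = 0.299.
P(C|R2) = 1 − 0.9014 = 0.0986.
P(C|R3) = 1 − 0.9935 = 0.0065.
P(C|R4) = 1 − 0.9652 = 0.0348.
Using total probability over the partition,
P(C) = P(C|R1)·P(R1) + P(C|R2)·P(R2) + P(C|R3)·P(R3) + P(C|R4)·P(R4)
      = 0.0527·0.134 + 0.0986·0.263 + 0.0065·0.299 + 0.0348·0.304
      = 0.0070618 + 0.0259318 + 0.0019435 + 0.0105792 = 0.0455163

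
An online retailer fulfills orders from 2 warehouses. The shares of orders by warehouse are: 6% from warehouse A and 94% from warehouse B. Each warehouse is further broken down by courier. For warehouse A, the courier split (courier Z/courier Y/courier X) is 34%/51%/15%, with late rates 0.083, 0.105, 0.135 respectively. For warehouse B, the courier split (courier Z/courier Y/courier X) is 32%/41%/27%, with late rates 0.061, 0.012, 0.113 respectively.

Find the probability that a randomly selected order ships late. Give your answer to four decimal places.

P(L|A) = 0.34·0.083 + 0.51·0.105 + 0.15·0.135 = 0.02822 + 0.05355 + 0.02025 = 0.10202
P(L|B) = 0.32·0.061 + 0.41·0.012 + 0.27·0.113 = 0.01952 + 0.00492 + 0.03051 = 0.05495
By total probability over the outer partition,
P(L) = 0.06·0.10202 + 0.94·0.05495
      = 0.0061212 + 0.051653 = 0.0577742

P(L) ≈ 0.0578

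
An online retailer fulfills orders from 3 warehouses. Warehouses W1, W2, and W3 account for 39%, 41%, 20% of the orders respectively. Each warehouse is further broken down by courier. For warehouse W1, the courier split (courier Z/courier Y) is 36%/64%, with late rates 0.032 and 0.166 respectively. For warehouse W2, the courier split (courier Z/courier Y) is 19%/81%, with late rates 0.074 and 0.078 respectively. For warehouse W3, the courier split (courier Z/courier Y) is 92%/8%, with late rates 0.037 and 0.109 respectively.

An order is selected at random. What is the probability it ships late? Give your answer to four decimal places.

P(L) ≈ 0.0861

P(L|W1) = 0.36·0.032 + 0.64·0.166 = 0.01152 + 0.10624 = 0.11776
P(L|W2) = 0.19·0.074 + 0.81·0.078 = 0.01406 + 0.06318 = 0.07724
P(L|W3) = 0.92·0.037 + 0.08·0.109 = 0.03404 + 0.00872 = 0.04276
By total probability over the outer partition,
P(L) = 0.39·0.11776 + 0.41·0.07724 + 0.2·0.04276
      = 0.0459264 + 0.0316684 + 0.008552 = 0.0861468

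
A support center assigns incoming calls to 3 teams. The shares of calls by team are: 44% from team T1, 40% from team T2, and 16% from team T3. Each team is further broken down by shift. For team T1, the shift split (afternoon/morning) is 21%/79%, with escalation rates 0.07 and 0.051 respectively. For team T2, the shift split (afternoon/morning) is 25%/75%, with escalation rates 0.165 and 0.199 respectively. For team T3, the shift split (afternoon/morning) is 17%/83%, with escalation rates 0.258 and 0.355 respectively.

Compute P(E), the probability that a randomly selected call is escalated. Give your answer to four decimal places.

P(E|T1) = 0.21·0.07 + 0.79·0.051 = 0.0147 + 0.04029 = 0.05499
P(E|T2) = 0.25·0.165 + 0.75·0.199 = 0.04125 + 0.14925 = 0.1905
P(E|T3) = 0.17·0.258 + 0.83·0.355 = 0.04386 + 0.29465 = 0.33851
By total probability over the outer partition,
P(E) = 0.44·0.05499 + 0.4·0.1905 + 0.16·0.33851
      = 0.0241956 + 0.0762 + 0.0541616 = 0.1545572

0.1546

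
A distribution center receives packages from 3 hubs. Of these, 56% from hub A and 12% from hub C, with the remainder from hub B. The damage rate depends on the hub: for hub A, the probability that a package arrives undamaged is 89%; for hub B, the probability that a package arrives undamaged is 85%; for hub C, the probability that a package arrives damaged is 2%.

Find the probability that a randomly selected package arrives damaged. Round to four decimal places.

P(D) ≈ 0.1120

P(B) = 1 − (0.56 + 0.12) = 0.32.
P(D|A) = 1 − 0.89 = 0.11.
P(D|B) = 1 − 0.85 = 0.15.
By the law of total probability,
P(D) = P(D|A)·P(A) + P(D|B)·P(B) + P(D|C)·P(C)
      = 0.11·0.56 + 0.15·0.32 + 0.02·0.12
      = 0.0616 + 0.048 + 0.0024 = 0.112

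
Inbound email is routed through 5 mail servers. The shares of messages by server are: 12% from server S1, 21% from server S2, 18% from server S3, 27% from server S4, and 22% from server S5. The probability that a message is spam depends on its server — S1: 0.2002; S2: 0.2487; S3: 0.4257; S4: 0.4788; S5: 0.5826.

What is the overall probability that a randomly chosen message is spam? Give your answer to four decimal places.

P(S) = P(S|S1)·P(S1) + P(S|S2)·P(S2) + P(S|S3)·P(S3) + P(S|S4)·P(S4) + P(S|S5)·P(S5)
      = 0.2002·0.12 + 0.2487·0.21 + 0.4257·0.18 + 0.4788·0.27 + 0.5826·0.22
      = 0.024024 + 0.052227 + 0.076626 + 0.129276 + 0.128172 = 0.410325

P(S) ≈ 0.4103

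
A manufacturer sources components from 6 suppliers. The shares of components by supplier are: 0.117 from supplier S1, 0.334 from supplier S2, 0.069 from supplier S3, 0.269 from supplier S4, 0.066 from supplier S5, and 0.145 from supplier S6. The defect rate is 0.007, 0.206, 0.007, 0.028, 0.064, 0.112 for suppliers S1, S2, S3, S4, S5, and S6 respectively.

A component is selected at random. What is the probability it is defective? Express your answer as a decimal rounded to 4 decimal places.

0.0981

P(D) = P(D|S1)·P(S1) + P(D|S2)·P(S2) + P(D|S3)·P(S3) + P(D|S4)·P(S4) + P(D|S5)·P(S5) + P(D|S6)·P(S6)
      = 0.007·0.117 + 0.206·0.334 + 0.007·0.069 + 0.028·0.269 + 0.064·0.066 + 0.112·0.145
      = 0.000819 + 0.068804 + 0.000483 + 0.007532 + 0.004224 + 0.01624 = 0.098102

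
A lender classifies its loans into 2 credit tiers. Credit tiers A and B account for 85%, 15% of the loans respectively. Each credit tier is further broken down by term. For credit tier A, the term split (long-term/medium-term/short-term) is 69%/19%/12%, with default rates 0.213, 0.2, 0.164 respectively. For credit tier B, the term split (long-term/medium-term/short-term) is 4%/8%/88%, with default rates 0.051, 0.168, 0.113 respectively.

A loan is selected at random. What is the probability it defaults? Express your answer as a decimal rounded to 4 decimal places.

P(D) ≈ 0.1912

P(D|A) = 0.69·0.213 + 0.19·0.2 + 0.12·0.164 = 0.14697 + 0.038 + 0.01968 = 0.20465
P(D|B) = 0.04·0.051 + 0.08·0.168 + 0.88·0.113 = 0.00204 + 0.01344 + 0.09944 = 0.11492
By total probability over the outer partition,
P(D) = 0.85·0.20465 + 0.15·0.11492
      = 0.1739525 + 0.017238 = 0.1911905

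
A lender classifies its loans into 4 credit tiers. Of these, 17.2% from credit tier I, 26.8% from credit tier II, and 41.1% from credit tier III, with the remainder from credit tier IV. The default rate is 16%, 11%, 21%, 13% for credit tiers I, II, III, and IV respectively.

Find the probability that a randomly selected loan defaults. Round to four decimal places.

0.1627

P(IV) = 1 − (0.172 + 0.268 + 0.411) = 0.149.
Using total probability over the partition,
P(D) = P(D|I)·P(I) + P(D|II)·P(II) + P(D|III)·P(III) + P(D|IV)·P(IV)
      = 0.16·0.172 + 0.11·0.268 + 0.21·0.411 + 0.13·0.149
      = 0.02752 + 0.02948 + 0.08631 + 0.01937 = 0.16268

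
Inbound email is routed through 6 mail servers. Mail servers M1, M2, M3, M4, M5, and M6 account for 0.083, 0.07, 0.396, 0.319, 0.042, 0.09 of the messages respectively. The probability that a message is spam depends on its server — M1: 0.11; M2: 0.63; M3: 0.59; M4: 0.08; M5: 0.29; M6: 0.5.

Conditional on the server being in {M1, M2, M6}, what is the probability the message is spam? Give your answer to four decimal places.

P(S|J) ≈ 0.4042

Let J = {M1, M2, M6}.
P(J) = 0.083 + 0.07 + 0.09 = 0.243.
P(S ∩ J) = 0.11·0.083 + 0.63·0.07 + 0.5·0.09 = 0.00913 + 0.0441 + 0.045 = 0.09823.
P(S | J) = 0.09823 / 0.243 = 0.404239…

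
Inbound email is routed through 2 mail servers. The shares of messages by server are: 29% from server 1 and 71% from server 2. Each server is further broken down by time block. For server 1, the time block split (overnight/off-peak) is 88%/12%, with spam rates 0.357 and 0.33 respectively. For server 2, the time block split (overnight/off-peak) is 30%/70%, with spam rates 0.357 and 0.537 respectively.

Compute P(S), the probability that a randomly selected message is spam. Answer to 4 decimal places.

P(S) ≈ 0.4455

P(S|1) = 0.88·0.357 + 0.12·0.33 = 0.31416 + 0.0396 = 0.35376
P(S|2) = 0.3·0.357 + 0.7·0.537 = 0.1071 + 0.3759 = 0.483
By total probability over the outer partition,
P(S) = 0.29·0.35376 + 0.71·0.483
      = 0.1025904 + 0.34293 = 0.4455204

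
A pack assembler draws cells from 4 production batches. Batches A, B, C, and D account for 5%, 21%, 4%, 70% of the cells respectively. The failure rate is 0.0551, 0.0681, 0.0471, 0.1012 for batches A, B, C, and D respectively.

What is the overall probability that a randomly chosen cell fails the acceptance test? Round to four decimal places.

P(F) = P(F|A)·P(A) + P(F|B)·P(B) + P(F|C)·P(C) + P(F|D)·P(D)
      = 0.0551·0.05 + 0.0681·0.21 + 0.0471·0.04 + 0.1012·0.7
      = 0.002755 + 0.014301 + 0.001884 + 0.07084 = 0.08978

P(F) ≈ 0.0898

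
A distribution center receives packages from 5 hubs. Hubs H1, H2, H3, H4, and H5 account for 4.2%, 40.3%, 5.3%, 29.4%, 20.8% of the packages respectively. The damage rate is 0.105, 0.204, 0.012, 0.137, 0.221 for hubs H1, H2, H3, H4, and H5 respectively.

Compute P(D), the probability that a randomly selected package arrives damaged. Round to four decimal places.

P(D) ≈ 0.1735

By the law of total probability,
P(D) = P(D|H1)·P(H1) + P(D|H2)·P(H2) + P(D|H3)·P(H3) + P(D|H4)·P(H4) + P(D|H5)·P(H5)
      = 0.105·0.042 + 0.204·0.403 + 0.012·0.053 + 0.137·0.294 + 0.221·0.208
      = 0.00441 + 0.082212 + 0.000636 + 0.040278 + 0.045968 = 0.173504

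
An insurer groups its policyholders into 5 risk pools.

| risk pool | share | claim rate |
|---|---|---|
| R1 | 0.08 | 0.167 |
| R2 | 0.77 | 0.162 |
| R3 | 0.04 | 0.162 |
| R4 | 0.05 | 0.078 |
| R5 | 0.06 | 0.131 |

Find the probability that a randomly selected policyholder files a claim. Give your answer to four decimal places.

0.1563

P(C) = P(C|R1)·P(R1) + P(C|R2)·P(R2) + P(C|R3)·P(R3) + P(C|R4)·P(R4) + P(C|R5)·P(R5)
      = 0.167·0.08 + 0.162·0.77 + 0.162·0.04 + 0.078·0.05 + 0.131·0.06
      = 0.01336 + 0.12474 + 0.00648 + 0.0039 + 0.00786 = 0.15634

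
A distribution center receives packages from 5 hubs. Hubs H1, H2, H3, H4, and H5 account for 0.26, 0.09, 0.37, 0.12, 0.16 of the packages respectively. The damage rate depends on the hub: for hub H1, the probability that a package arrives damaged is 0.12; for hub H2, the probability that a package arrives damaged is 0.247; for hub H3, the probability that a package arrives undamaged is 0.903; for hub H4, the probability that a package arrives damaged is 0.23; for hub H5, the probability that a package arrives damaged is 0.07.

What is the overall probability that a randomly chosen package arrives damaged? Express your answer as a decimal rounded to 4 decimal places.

P(D) ≈ 0.1281

P(D|H3) = 1 − 0.903 = 0.097.
By the law of total probability,
P(D) = P(D|H1)·P(H1) + P(D|H2)·P(H2) + P(D|H3)·P(H3) + P(D|H4)·P(H4) + P(D|H5)·P(H5)
      = 0.12·0.26 + 0.247·0.09 + 0.097·0.37 + 0.23·0.12 + 0.07·0.16
      = 0.0312 + 0.02223 + 0.03589 + 0.0276 + 0.0112 = 0.12812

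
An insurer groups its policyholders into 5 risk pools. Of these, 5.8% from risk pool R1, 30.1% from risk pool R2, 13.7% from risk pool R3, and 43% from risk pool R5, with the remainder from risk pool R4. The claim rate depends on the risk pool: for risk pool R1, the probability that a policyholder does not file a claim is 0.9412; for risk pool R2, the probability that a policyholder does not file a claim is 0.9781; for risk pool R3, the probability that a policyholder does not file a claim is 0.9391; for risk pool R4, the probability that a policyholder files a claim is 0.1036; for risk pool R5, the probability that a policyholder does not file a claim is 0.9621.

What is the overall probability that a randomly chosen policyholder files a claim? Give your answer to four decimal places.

P(R4) = 1 − (0.058 + 0.301 + 0.137 + 0.43) = 0.074.
P(C|R1) = 1 − 0.9412 = 0.0588.
P(C|R2) = 1 − 0.9781 = 0.0219.
P(C|R3) = 1 − 0.9391 = 0.0609.
P(C|R5) = 1 − 0.9621 = 0.0379.
P(C) = P(C|R1)·P(R1) + P(C|R2)·P(R2) + P(C|R3)·P(R3) + P(C|R4)·P(R4) + P(C|R5)·P(R5)
      = 0.0588·0.058 + 0.0219·0.301 + 0.0609·0.137 + 0.1036·0.074 + 0.0379·0.43
      = 0.0034104 + 0.0065919 + 0.0083433 + 0.0076664 + 0.016297 = 0.042309

0.0423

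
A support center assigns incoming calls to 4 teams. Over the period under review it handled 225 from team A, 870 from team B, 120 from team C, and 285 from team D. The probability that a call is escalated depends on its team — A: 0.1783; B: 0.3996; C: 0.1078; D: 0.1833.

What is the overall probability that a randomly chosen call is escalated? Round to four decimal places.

Total: 225 + 870 + 120 + 285 = 1500.
P(A) = 225/1500 = 0.15. P(B) = 870/1500 = 0.58. P(C) = 120/1500 = 0.08. P(D) = 285/1500 = 0.19.
Summing over the partition,
P(E) = P(E|A)·P(A) + P(E|B)·P(B) + P(E|C)·P(C) + P(E|D)·P(D)
      = 0.1783·0.15 + 0.3996·0.58 + 0.1078·0.08 + 0.1833·0.19
      = 0.026745 + 0.231768 + 0.008624 + 0.034827 = 0.301964

P(E) ≈ 0.3020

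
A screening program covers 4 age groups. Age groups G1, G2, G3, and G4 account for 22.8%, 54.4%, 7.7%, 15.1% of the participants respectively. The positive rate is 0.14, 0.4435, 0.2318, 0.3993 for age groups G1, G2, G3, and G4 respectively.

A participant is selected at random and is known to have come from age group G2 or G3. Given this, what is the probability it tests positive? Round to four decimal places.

P(T|S) ≈ 0.4173

Let S = {G2, G3}.
P(S) = 0.544 + 0.077 = 0.621.
P(T ∩ S) = 0.4435·0.544 + 0.2318·0.077 = 0.241264 + 0.0178486 = 0.2591126.
P(T | S) = 0.2591126 / 0.621 = 0.417251…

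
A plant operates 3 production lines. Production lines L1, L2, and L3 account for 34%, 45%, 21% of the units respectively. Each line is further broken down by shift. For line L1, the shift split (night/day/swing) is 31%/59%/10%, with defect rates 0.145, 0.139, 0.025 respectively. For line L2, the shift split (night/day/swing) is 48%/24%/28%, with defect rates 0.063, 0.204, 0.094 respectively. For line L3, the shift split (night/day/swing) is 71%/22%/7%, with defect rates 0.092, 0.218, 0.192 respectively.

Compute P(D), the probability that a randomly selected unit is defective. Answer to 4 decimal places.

0.1181

P(D|L1) = 0.31·0.145 + 0.59·0.139 + 0.1·0.025 = 0.04495 + 0.08201 + 0.0025 = 0.12946
P(D|L2) = 0.48·0.063 + 0.24·0.204 + 0.28·0.094 = 0.03024 + 0.04896 + 0.02632 = 0.10552
P(D|L3) = 0.71·0.092 + 0.22·0.218 + 0.07·0.192 = 0.06532 + 0.04796 + 0.01344 = 0.12672
Then overall,
P(D) = 0.34·0.12946 + 0.45·0.10552 + 0.21·0.12672
      = 0.0440164 + 0.047484 + 0.0266112 = 0.1181116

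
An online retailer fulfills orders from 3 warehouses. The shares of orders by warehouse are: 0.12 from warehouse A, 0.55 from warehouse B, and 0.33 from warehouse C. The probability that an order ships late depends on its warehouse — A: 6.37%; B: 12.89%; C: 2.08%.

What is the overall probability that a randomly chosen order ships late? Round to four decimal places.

Summing over the partition,
P(L) = P(L|A)·P(A) + P(L|B)·P(B) + P(L|C)·P(C)
      = 0.0637·0.12 + 0.1289·0.55 + 0.0208·0.33
      = 0.007644 + 0.070895 + 0.006864 = 0.085403

P(L) ≈ 0.0854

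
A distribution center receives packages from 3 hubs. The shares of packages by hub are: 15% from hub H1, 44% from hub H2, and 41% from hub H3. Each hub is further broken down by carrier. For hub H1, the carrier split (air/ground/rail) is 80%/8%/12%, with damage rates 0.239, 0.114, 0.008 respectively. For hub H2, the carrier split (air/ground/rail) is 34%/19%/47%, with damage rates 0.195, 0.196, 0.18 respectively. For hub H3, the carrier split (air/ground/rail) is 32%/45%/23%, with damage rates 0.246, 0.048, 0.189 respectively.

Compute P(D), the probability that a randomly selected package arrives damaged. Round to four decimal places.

P(D|H1) = 0.8·0.239 + 0.08·0.114 + 0.12·0.008 = 0.1912 + 0.00912 + 0.00096 = 0.20128
P(D|H2) = 0.34·0.195 + 0.19·0.196 + 0.47·0.18 = 0.0663 + 0.03724 + 0.0846 = 0.18814
P(D|H3) = 0.32·0.246 + 0.45·0.048 + 0.23·0.189 = 0.07872 + 0.0216 + 0.04347 = 0.14379
Then overall,
P(D) = 0.15·0.20128 + 0.44·0.18814 + 0.41·0.14379
      = 0.030192 + 0.0827816 + 0.0589539 = 0.1719275

0.1719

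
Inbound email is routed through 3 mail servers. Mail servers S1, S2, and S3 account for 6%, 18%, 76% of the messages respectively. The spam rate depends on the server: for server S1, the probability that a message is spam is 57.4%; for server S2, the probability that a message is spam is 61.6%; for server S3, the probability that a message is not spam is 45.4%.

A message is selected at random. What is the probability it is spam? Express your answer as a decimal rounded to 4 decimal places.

0.5603

P(S|S3) = 1 − 0.454 = 0.546.
P(S) = P(S|S1)·P(S1) + P(S|S2)·P(S2) + P(S|S3)·P(S3)
      = 0.574·0.06 + 0.616·0.18 + 0.546·0.76
      = 0.03444 + 0.11088 + 0.41496 = 0.56028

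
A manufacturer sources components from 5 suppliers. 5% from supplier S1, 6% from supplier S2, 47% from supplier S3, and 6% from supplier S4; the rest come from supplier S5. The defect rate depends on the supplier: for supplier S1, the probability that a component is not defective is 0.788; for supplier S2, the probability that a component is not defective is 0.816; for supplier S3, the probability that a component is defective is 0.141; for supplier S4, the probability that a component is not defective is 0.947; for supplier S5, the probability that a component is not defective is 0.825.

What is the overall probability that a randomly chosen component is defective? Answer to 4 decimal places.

P(S5) = 1 − (0.05 + 0.06 + 0.47 + 0.06) = 0.36.
P(D|S1) = 1 − 0.788 = 0.212.
P(D|S2) = 1 − 0.816 = 0.184.
P(D|S4) = 1 − 0.947 = 0.053.
P(D|S5) = 1 − 0.825 = 0.175.
Summing over the partition,
P(D) = P(D|S1)·P(S1) + P(D|S2)·P(S2) + P(D|S3)·P(S3) + P(D|S4)·P(S4) + P(D|S5)·P(S5)
      = 0.212·0.05 + 0.184·0.06 + 0.141·0.47 + 0.053·0.06 + 0.175·0.36
      = 0.0106 + 0.01104 + 0.06627 + 0.00318 + 0.063 = 0.15409

P(D) ≈ 0.1541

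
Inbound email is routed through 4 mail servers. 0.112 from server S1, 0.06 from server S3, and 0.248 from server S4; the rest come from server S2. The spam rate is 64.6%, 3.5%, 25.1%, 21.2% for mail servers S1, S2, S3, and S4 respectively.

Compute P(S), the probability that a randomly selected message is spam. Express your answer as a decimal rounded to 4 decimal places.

0.1603

P(S2) = 1 − (0.112 + 0.06 + 0.248) = 0.58.
P(S) = P(S|S1)·P(S1) + P(S|S2)·P(S2) + P(S|S3)·P(S3) + P(S|S4)·P(S4)
      = 0.646·0.112 + 0.035·0.58 + 0.251·0.06 + 0.212·0.248
      = 0.072352 + 0.0203 + 0.01506 + 0.052576 = 0.160288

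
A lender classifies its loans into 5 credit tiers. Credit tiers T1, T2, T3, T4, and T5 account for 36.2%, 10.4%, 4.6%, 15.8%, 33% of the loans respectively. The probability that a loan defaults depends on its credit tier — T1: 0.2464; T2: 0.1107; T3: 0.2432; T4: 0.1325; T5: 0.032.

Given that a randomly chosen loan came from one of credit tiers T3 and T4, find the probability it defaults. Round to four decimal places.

0.1575

Let S = {T3, T4}.
P(S) = 0.046 + 0.158 = 0.204.
P(D ∩ S) = 0.2432·0.046 + 0.1325·0.158 = 0.0111872 + 0.020935 = 0.0321222.
P(D | S) = 0.0321222 / 0.204 = 0.157462…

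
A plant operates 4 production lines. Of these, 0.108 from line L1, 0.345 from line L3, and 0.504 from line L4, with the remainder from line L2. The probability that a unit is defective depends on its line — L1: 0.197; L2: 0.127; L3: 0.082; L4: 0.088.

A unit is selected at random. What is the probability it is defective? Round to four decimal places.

0.0994

P(L2) = 1 − (0.108 + 0.345 + 0.504) = 0.043.
Using total probability over the partition,
P(D) = P(D|L1)·P(L1) + P(D|L2)·P(L2) + P(D|L3)·P(L3) + P(D|L4)·P(L4)
      = 0.197·0.108 + 0.127·0.043 + 0.082·0.345 + 0.088·0.504
      = 0.021276 + 0.005461 + 0.02829 + 0.044352 = 0.099379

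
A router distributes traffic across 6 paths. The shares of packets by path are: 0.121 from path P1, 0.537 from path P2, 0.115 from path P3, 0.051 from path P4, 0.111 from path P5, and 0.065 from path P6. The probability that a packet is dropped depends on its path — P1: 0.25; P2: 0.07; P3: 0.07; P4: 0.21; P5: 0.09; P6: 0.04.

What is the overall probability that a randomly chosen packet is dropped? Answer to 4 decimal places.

P(L) = P(L|P1)·P(P1) + P(L|P2)·P(P2) + P(L|P3)·P(P3) + P(L|P4)·P(P4) + P(L|P5)·P(P5) + P(L|P6)·P(P6)
      = 0.25·0.121 + 0.07·0.537 + 0.07·0.115 + 0.21·0.051 + 0.09·0.111 + 0.04·0.065
      = 0.03025 + 0.03759 + 0.00805 + 0.01071 + 0.00999 + 0.0026 = 0.09919

P(L) ≈ 0.0992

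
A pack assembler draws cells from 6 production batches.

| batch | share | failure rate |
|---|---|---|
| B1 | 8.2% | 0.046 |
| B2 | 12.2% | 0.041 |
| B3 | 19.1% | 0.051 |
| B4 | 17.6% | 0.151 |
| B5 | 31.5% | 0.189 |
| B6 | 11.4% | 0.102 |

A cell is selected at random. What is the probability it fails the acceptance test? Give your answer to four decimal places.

0.1163

P(F) = P(F|B1)·P(B1) + P(F|B2)·P(B2) + P(F|B3)·P(B3) + P(F|B4)·P(B4) + P(F|B5)·P(B5) + P(F|B6)·P(B6)
      = 0.046·0.082 + 0.041·0.122 + 0.051·0.191 + 0.151·0.176 + 0.189·0.315 + 0.102·0.114
      = 0.003772 + 0.005002 + 0.009741 + 0.026576 + 0.059535 + 0.011628 = 0.116254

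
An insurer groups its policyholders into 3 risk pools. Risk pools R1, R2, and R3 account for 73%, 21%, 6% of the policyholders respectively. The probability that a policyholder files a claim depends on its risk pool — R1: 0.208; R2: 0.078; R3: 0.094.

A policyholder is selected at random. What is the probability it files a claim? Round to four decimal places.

P(C) = P(C|R1)·P(R1) + P(C|R2)·P(R2) + P(C|R3)·P(R3)
      = 0.208·0.73 + 0.078·0.21 + 0.094·0.06
      = 0.15184 + 0.01638 + 0.00564 = 0.17386

P(C) ≈ 0.1739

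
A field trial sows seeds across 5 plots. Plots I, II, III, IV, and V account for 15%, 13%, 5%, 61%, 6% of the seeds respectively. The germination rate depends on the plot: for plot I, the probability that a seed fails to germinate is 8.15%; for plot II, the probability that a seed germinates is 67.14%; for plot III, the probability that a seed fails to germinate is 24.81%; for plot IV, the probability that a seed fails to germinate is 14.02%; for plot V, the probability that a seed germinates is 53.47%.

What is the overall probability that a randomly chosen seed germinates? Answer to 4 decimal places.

P(G|I) = 1 − 0.0815 = 0.9185.
P(G|III) = 1 − 0.2481 = 0.7519.
P(G|IV) = 1 − 0.1402 = 0.8598.
P(G) = P(G|I)·P(I) + P(G|II)·P(II) + P(G|III)·P(III) + P(G|IV)·P(IV) + P(G|V)·P(V)
      = 0.9185·0.15 + 0.6714·0.13 + 0.7519·0.05 + 0.8598·0.61 + 0.5347·0.06
      = 0.137775 + 0.087282 + 0.037595 + 0.524478 + 0.032082 = 0.819212

0.8192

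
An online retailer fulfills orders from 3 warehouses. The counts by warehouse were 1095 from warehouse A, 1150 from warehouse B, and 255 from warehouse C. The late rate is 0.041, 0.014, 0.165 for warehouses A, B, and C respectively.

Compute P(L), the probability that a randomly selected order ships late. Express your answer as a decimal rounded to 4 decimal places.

P(L) ≈ 0.0412

Total: 1095 + 1150 + 255 = 2500.
P(A) = 1095/2500 = 0.438. P(B) = 1150/2500 = 0.46. P(C) = 255/2500 = 0.102.
By the law of total probability,
P(L) = P(L|A)·P(A) + P(L|B)·P(B) + P(L|C)·P(C)
      = 0.041·0.438 + 0.014·0.46 + 0.165·0.102
      = 0.017958 + 0.00644 + 0.01683 = 0.041228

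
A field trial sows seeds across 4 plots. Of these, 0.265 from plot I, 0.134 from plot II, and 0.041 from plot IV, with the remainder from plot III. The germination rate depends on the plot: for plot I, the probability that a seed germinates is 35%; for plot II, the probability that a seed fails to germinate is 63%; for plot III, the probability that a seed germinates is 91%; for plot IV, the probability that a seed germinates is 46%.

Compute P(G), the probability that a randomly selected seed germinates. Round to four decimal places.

P(III) = 1 − (0.265 + 0.134 + 0.041) = 0.56.
P(G|II) = 1 − 0.63 = 0.37.
Using total probability over the partition,
P(G) = P(G|I)·P(I) + P(G|II)·P(II) + P(G|III)·P(III) + P(G|IV)·P(IV)
      = 0.35·0.265 + 0.37·0.134 + 0.91·0.56 + 0.46·0.041
      = 0.09275 + 0.04958 + 0.5096 + 0.01886 = 0.67079

P(G) ≈ 0.6708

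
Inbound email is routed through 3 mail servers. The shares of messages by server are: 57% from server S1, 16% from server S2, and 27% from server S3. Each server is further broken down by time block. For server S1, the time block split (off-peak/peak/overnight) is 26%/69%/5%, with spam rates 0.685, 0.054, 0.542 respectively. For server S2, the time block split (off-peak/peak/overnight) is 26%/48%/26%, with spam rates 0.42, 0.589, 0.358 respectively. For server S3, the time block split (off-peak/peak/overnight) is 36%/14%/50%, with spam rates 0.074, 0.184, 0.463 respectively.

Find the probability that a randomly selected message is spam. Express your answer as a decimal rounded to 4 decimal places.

P(S) ≈ 0.2925

P(S|S1) = 0.26·0.685 + 0.69·0.054 + 0.05·0.542 = 0.1781 + 0.03726 + 0.0271 = 0.24246
P(S|S2) = 0.26·0.42 + 0.48·0.589 + 0.26·0.358 = 0.1092 + 0.28272 + 0.09308 = 0.485
P(S|S3) = 0.36·0.074 + 0.14·0.184 + 0.5·0.463 = 0.02664 + 0.02576 + 0.2315 = 0.2839
By total probability over the outer partition,
P(S) = 0.57·0.24246 + 0.16·0.485 + 0.27·0.2839
      = 0.1382022 + 0.0776 + 0.076653 = 0.2924552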